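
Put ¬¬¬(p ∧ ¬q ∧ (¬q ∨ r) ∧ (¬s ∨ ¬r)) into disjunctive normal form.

¬¬¬(p ∧ ¬q ∧ (¬q ∨ r) ∧ (¬s ∨ ¬r))
= ¬(p ∧ ¬q ∧ (¬q ∨ r) ∧ (¬s ∨ ¬r))   — double negation
= ¬p ∨ ¬¬q ∨ ¬(¬q ∨ r) ∨ ¬(¬s ∨ ¬r)   — De Morgan
= ¬p ∨ q ∨ ¬(¬q ∨ r) ∨ ¬(¬s ∨ ¬r)   — double negation
= ¬p ∨ q ∨ (¬¬q ∧ ¬r) ∨ ¬(¬s ∨ ¬r)   — De Morgan
= ¬p ∨ q ∨ (q ∧ ¬r) ∨ ¬(¬s ∨ ¬r)   — double negation
= ¬p ∨ q ∨ (q ∧ ¬r) ∨ (¬¬s ∧ ¬¬r)   — De Morgan
= ¬p ∨ q ∨ (q ∧ ¬r) ∨ (s ∧ ¬¬r)   — double negation
= ¬p ∨ q ∨ (q ∧ ¬r) ∨ (s ∧ r)   — double negation
= ¬p ∨ q ∨ (s ∧ r)   — simplify

¬p ∨ q ∨ (s ∧ r)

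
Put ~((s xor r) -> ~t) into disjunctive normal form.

~((s xor r) -> ~t)
≡ ~(~(s xor r) | ~t)   (eliminate ->)
≡ ~(~((s & ~r) | (~s & r)) | ~t)   (expand xor)
≡ ~~((s & ~r) | (~s & r)) & ~~t   (De Morgan)
≡ ((s & ~r) | (~s & r)) & ~~t   (double negation)
≡ ((s & ~r) | (~s & r)) & t   (double negation)
≡ (s & ~r & t) | (~s & r & t)   (distribute & over |)

(s & ~r & t) | (~s & r & t)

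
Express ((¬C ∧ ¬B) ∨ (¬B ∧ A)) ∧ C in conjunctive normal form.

((¬C ∧ ¬B) ∨ (¬B ∧ A)) ∧ C
= (¬C ∨ ¬B) ∧ (¬C ∨ A) ∧ (¬B ∨ ¬B) ∧ (¬B ∨ A) ∧ C   [distribute ∨ over ∧]
= (¬C ∨ A) ∧ ¬B ∧ C   [simplify]

(¬C ∨ A) ∧ ¬B ∧ C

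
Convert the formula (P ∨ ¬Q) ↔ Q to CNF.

Q ∧ (¬Q ∨ P)

(P ∨ ¬Q) ↔ Q
≡ ((P ∨ ¬Q) → Q) ∧ (Q → (P ∨ ¬Q))
≡ (¬(P ∨ ¬Q) ∨ Q) ∧ (Q → (P ∨ ¬Q))
≡ (¬(P ∨ ¬Q) ∨ Q) ∧ (¬Q ∨ P ∨ ¬Q)
≡ ((¬P ∧ ¬¬Q) ∨ Q) ∧ (¬Q ∨ P ∨ ¬Q)
≡ ((¬P ∧ Q) ∨ Q) ∧ (¬Q ∨ P ∨ ¬Q)
≡ (¬P ∨ Q) ∧ (Q ∨ Q) ∧ (¬Q ∨ P ∨ ¬Q)
≡ Q ∧ (¬Q ∨ P)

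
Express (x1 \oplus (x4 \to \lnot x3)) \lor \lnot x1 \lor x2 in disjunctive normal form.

(x1 \oplus (x4 \to \lnot x3)) \lor \lnot x1 \lor x2
≡ (x1 \land \lnot (x4 \to \lnot x3)) \lor (\lnot x1 \land (x4 \to \lnot x3)) \lor \lnot x1 \lor x2   [expand \oplus]
≡ (x1 \land \lnot (\lnot x4 \lor \lnot x3)) \lor (\lnot x1 \land (x4 \to \lnot x3)) \lor \lnot x1 \lor x2   [eliminate \to]
≡ (x1 \land \lnot (\lnot x4 \lor \lnot x3)) \lor (\lnot x1 \land (\lnot x4 \lor \lnot x3)) \lor \lnot x1 \lor x2   [eliminate \to]
≡ (x1 \land \lnot \lnot x4 \land \lnot \lnot x3) \lor (\lnot x1 \land (\lnot x4 \lor \lnot x3)) \lor \lnot x1 \lor x2   [De Morgan]
≡ (x1 \land x4 \land \lnot \lnot x3) \lor (\lnot x1 \land (\lnot x4 \lor \lnot x3)) \lor \lnot x1 \lor x2   [double negation]
≡ (x1 \land x4 \land x3) \lor (\lnot x1 \land (\lnot x4 \lor \lnot x3)) \lor \lnot x1 \lor x2   [double negation]
≡ (x1 \land x4 \land x3) \lor (\lnot x1 \land \lnot x4) \lor (\lnot x1 \land \lnot x3) \lor \lnot x1 \lor x2   [distribute \land over \lor]
≡ (x1 \land x4 \land x3) \lor \lnot x1 \lor x2   [simplify]

(x1 \land x4 \land x3) \lor \lnot x1 \lor x2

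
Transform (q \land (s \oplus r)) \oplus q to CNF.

(q \land (s \oplus r)) \oplus q
= ((q \land (s \oplus r)) \lor q) \land \lnot (q \land (s \oplus r) \land q)   — expand \oplus
= ((q \land (s \lor r) \land \lnot (s \land r)) \lor q) \land \lnot (q \land (s \oplus r) \land q)   — expand \oplus
= ((q \land (s \lor r) \land \lnot (s \land r)) \lor q) \land \lnot (q \land (s \lor r) \land \lnot (s \land r) \land q)   — expand \oplus
= ((q \land (s \lor r) \land (\lnot s \lor \lnot r)) \lor q) \land \lnot (q \land (s \lor r) \land \lnot (s \land r) \land q)   — De Morgan
= ((q \land (s \lor r) \land (\lnot s \lor \lnot r)) \lor q) \land (\lnot q \lor \lnot (s \lor r) \lor \lnot \lnot (s \land r) \lor \lnot q)   — De Morgan
= ((q \land (s \lor r) \land (\lnot s \lor \lnot r)) \lor q) \land (\lnot q \lor (\lnot s \land \lnot r) \lor \lnot \lnot (s \land r) \lor \lnot q)   — De Morgan
= ((q \land (s \lor r) \land (\lnot s \lor \lnot r)) \lor q) \land (\lnot q \lor (\lnot s \land \lnot r) \lor (s \land r) \lor \lnot q)   — double negation
= (q \lor q) \land (s \lor r \lor q) \land (\lnot s \lor \lnot r \lor q) \land (\lnot q \lor \lnot s \lor s \lor \lnot q) \land (\lnot q \lor \lnot s \lor r \lor \lnot q) \land (\lnot q \lor \lnot r \lor s \lor \lnot q) \land (\lnot q \lor \lnot r \lor r \lor \lnot q)   — distribute \lor over \land
= q \land (\lnot q \lor \lnot s \lor r) \land (\lnot q \lor \lnot r \lor s)   — simplify

q \land (\lnot q \lor \lnot s \lor r) \land (\lnot q \lor \lnot r \lor s)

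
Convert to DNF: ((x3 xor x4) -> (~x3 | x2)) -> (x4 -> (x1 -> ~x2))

~x4 | ~x1 | ~x2

((x3 xor x4) -> (~x3 | x2)) -> (x4 -> (x1 -> ~x2))
= ~((x3 xor x4) -> (~x3 | x2)) | (x4 -> (x1 -> ~x2))   [eliminate ->]
= ~(~(x3 xor x4) | ~x3 | x2) | (x4 -> (x1 -> ~x2))   [eliminate ->]
= ~(~((x3 & ~x4) | (~x3 & x4)) | ~x3 | x2) | (x4 -> (x1 -> ~x2))   [expand xor]
= ~(~((x3 & ~x4) | (~x3 & x4)) | ~x3 | x2) | ~x4 | (x1 -> ~x2)   [eliminate ->]
= ~(~((x3 & ~x4) | (~x3 & x4)) | ~x3 | x2) | ~x4 | ~x1 | ~x2   [eliminate ->]
= (~~((x3 & ~x4) | (~x3 & x4)) & ~~x3 & ~x2) | ~x4 | ~x1 | ~x2   [De Morgan]
= (((x3 & ~x4) | (~x3 & x4)) & ~~x3 & ~x2) | ~x4 | ~x1 | ~x2   [double negation]
= (((x3 & ~x4) | (~x3 & x4)) & x3 & ~x2) | ~x4 | ~x1 | ~x2   [double negation]
= (x3 & ~x4 & x3 & ~x2) | (~x3 & x4 & x3 & ~x2) | ~x4 | ~x1 | ~x2   [distribute & over |]
= ~x4 | ~x1 | ~x2   [simplify]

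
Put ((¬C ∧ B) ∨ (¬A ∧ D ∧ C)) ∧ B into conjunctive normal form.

((¬C ∧ B) ∨ (¬A ∧ D ∧ C)) ∧ B
= (¬C ∨ ¬A) ∧ (¬C ∨ D) ∧ (¬C ∨ C) ∧ (B ∨ ¬A) ∧ (B ∨ D) ∧ (B ∨ C) ∧ B
= (¬C ∨ ¬A) ∧ (¬C ∨ D) ∧ B

(¬C ∨ ¬A) ∧ (¬C ∨ D) ∧ B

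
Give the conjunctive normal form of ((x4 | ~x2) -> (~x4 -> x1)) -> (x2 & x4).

(x4 | ~x2) & (~x4 | x2) & (~x1 | x2) & (~x1 | x4)

((x4 | ~x2) -> (~x4 -> x1)) -> (x2 & x4)
≡ ~((x4 | ~x2) -> (~x4 -> x1)) | (x2 & x4)   (eliminate ->)
≡ ~(~(x4 | ~x2) | (~x4 -> x1)) | (x2 & x4)   (eliminate ->)
≡ ~(~(x4 | ~x2) | ~~x4 | x1) | (x2 & x4)   (eliminate ->)
≡ (~~(x4 | ~x2) & ~~~x4 & ~x1) | (x2 & x4)   (De Morgan)
≡ ((x4 | ~x2) & ~~~x4 & ~x1) | (x2 & x4)   (double negation)
≡ ((x4 | ~x2) & ~x4 & ~x1) | (x2 & x4)   (double negation)
≡ (x4 | ~x2 | x2) & (x4 | ~x2 | x4) & (~x4 | x2) & (~x4 | x4) & (~x1 | x2) & (~x1 | x4)   (distribute | over &)
≡ (x4 | ~x2) & (~x4 | x2) & (~x1 | x2) & (~x1 | x4)   (simplify)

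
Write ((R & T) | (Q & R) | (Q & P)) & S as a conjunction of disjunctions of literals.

(R | Q) & (R | P) & (T | Q) & S

((R & T) | (Q & R) | (Q & P)) & S
≡ (R | Q | Q) & (R | Q | P) & (R | R | Q) & (R | R | P) & (T | Q | Q) & (T | Q | P) & (T | R | Q) & (T | R | P) & S   (distribute | over &)
≡ (R | Q) & (R | P) & (T | Q) & S   (simplify)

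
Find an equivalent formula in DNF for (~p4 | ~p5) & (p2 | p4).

(~p4 | ~p5) & (p2 | p4)
≡ (~p4 & p2) | (~p4 & p4) | (~p5 & p2) | (~p5 & p4)   [distribute & over |]
≡ (~p4 & p2) | (~p5 & p2) | (~p5 & p4)   [simplify]

(~p4 & p2) | (~p5 & p2) | (~p5 & p4)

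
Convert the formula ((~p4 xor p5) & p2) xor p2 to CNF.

((~p4 xor p5) & p2) xor p2
= (((~p4 xor p5) & p2) | p2) & ~((~p4 xor p5) & p2 & p2)   [expand xor]
= (((~p4 | p5) & ~(~p4 & p5) & p2) | p2) & ~((~p4 xor p5) & p2 & p2)   [expand xor]
= (((~p4 | p5) & ~(~p4 & p5) & p2) | p2) & ~((~p4 | p5) & ~(~p4 & p5) & p2 & p2)   [expand xor]
= (((~p4 | p5) & (~~p4 | ~p5) & p2) | p2) & ~((~p4 | p5) & ~(~p4 & p5) & p2 & p2)   [De Morgan]
= (((~p4 | p5) & (p4 | ~p5) & p2) | p2) & ~((~p4 | p5) & ~(~p4 & p5) & p2 & p2)   [double negation]
= (((~p4 | p5) & (p4 | ~p5) & p2) | p2) & (~(~p4 | p5) | ~~(~p4 & p5) | ~p2 | ~p2)   [De Morgan]
= (((~p4 | p5) & (p4 | ~p5) & p2) | p2) & ((~~p4 & ~p5) | ~~(~p4 & p5) | ~p2 | ~p2)   [De Morgan]
= (((~p4 | p5) & (p4 | ~p5) & p2) | p2) & ((p4 & ~p5) | ~~(~p4 & p5) | ~p2 | ~p2)   [double negation]
= (((~p4 | p5) & (p4 | ~p5) & p2) | p2) & ((p4 & ~p5) | (~p4 & p5) | ~p2 | ~p2)   [double negation]
= (~p4 | p5 | p2) & (p4 | ~p5 | p2) & (p2 | p2) & (p4 | ~p4 | ~p2 | ~p2) & (p4 | p5 | ~p2 | ~p2) & (~p5 | ~p4 | ~p2 | ~p2) & (~p5 | p5 | ~p2 | ~p2)   [distribute | over &]
= p2 & (p4 | p5 | ~p2) & (~p5 | ~p4 | ~p2)   [simplify]

p2 & (p4 | p5 | ~p2) & (~p5 | ~p4 | ~p2)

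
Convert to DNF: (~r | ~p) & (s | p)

(~r | ~p) & (s | p)
= (~r & s) | (~r & p) | (~p & s) | (~p & p)   [distribute & over |]
= (~r & s) | (~r & p) | (~p & s)   [simplify]

(~r & s) | (~r & p) | (~p & s)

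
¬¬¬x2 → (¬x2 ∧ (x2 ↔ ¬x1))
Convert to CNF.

¬¬¬x2 → (¬x2 ∧ (x2 ↔ ¬x1))
≡ ¬¬¬¬x2 ∨ (¬x2 ∧ (x2 ↔ ¬x1))   (eliminate →)
≡ ¬¬¬¬x2 ∨ (¬x2 ∧ (x2 → ¬x1) ∧ (¬x1 → x2))   (eliminate ↔)
≡ ¬¬¬¬x2 ∨ (¬x2 ∧ (¬x2 ∨ ¬x1) ∧ (¬x1 → x2))   (eliminate →)
≡ ¬¬¬¬x2 ∨ (¬x2 ∧ (¬x2 ∨ ¬x1) ∧ (¬¬x1 ∨ x2))   (eliminate →)
≡ ¬¬x2 ∨ (¬x2 ∧ (¬x2 ∨ ¬x1) ∧ (¬¬x1 ∨ x2))   (double negation)
≡ x2 ∨ (¬x2 ∧ (¬x2 ∨ ¬x1) ∧ (¬¬x1 ∨ x2))   (double negation)
≡ x2 ∨ (¬x2 ∧ (¬x2 ∨ ¬x1) ∧ (x1 ∨ x2))   (double negation)
≡ (x2 ∨ ¬x2) ∧ (x2 ∨ ¬x2 ∨ ¬x1) ∧ (x2 ∨ x1 ∨ x2)   (distribute ∨ over ∧)
≡ x2 ∨ x1   (simplify)

x2 ∨ x1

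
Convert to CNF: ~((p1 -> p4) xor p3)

~((p1 -> p4) xor p3)
⇔ ~(((p1 -> p4) | p3) & ~((p1 -> p4) & p3))
⇔ ~((~p1 | p4 | p3) & ~((p1 -> p4) & p3))
⇔ ~((~p1 | p4 | p3) & ~((~p1 | p4) & p3))
⇔ ~(~p1 | p4 | p3) | ~~((~p1 | p4) & p3)
⇔ (~~p1 & ~p4 & ~p3) | ~~((~p1 | p4) & p3)
⇔ (p1 & ~p4 & ~p3) | ~~((~p1 | p4) & p3)
⇔ (p1 & ~p4 & ~p3) | ((~p1 | p4) & p3)
⇔ (p1 | ~p1 | p4) & (p1 | p3) & (~p4 | ~p1 | p4) & (~p4 | p3) & (~p3 | ~p1 | p4) & (~p3 | p3)
⇔ (p1 | p3) & (~p4 | p3) & (~p3 | ~p1 | p4)

(p1 | p3) & (~p4 | p3) & (~p3 | ~p1 | p4)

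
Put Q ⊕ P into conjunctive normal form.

Q ⊕ P
≡ (Q ∨ P) ∧ ¬(Q ∧ P)   — expand ⊕
≡ (Q ∨ P) ∧ (¬Q ∨ ¬P)   — De Morgan

(Q ∨ P) ∧ (¬Q ∨ ¬P)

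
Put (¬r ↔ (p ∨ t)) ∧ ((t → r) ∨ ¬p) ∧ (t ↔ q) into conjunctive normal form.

(r ∨ p ∨ t) ∧ (¬p ∨ ¬r) ∧ (¬t ∨ ¬r) ∧ (¬t ∨ r ∨ ¬p) ∧ (¬t ∨ q) ∧ (¬q ∨ t)

(¬r ↔ (p ∨ t)) ∧ ((t → r) ∨ ¬p) ∧ (t ↔ q)
= (¬r → (p ∨ t)) ∧ ((p ∨ t) → ¬r) ∧ ((t → r) ∨ ¬p) ∧ (t ↔ q)
= (¬¬r ∨ p ∨ t) ∧ ((p ∨ t) → ¬r) ∧ ((t → r) ∨ ¬p) ∧ (t ↔ q)
= (¬¬r ∨ p ∨ t) ∧ (¬(p ∨ t) ∨ ¬r) ∧ ((t → r) ∨ ¬p) ∧ (t ↔ q)
= (¬¬r ∨ p ∨ t) ∧ (¬(p ∨ t) ∨ ¬r) ∧ (¬t ∨ r ∨ ¬p) ∧ (t ↔ q)
= (¬¬r ∨ p ∨ t) ∧ (¬(p ∨ t) ∨ ¬r) ∧ (¬t ∨ r ∨ ¬p) ∧ (t → q) ∧ (q → t)
= (¬¬r ∨ p ∨ t) ∧ (¬(p ∨ t) ∨ ¬r) ∧ (¬t ∨ r ∨ ¬p) ∧ (¬t ∨ q) ∧ (q → t)
= (¬¬r ∨ p ∨ t) ∧ (¬(p ∨ t) ∨ ¬r) ∧ (¬t ∨ r ∨ ¬p) ∧ (¬t ∨ q) ∧ (¬q ∨ t)
= (r ∨ p ∨ t) ∧ (¬(p ∨ t) ∨ ¬r) ∧ (¬t ∨ r ∨ ¬p) ∧ (¬t ∨ q) ∧ (¬q ∨ t)
= (r ∨ p ∨ t) ∧ ((¬p ∧ ¬t) ∨ ¬r) ∧ (¬t ∨ r ∨ ¬p) ∧ (¬t ∨ q) ∧ (¬q ∨ t)
= (r ∨ p ∨ t) ∧ (¬p ∨ ¬r) ∧ (¬t ∨ ¬r) ∧ (¬t ∨ r ∨ ¬p) ∧ (¬t ∨ q) ∧ (¬q ∨ t)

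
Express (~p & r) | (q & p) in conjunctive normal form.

(~p | q) & (r | q) & (r | p)

(~p & r) | (q & p)
≡ (~p | q) & (~p | p) & (r | q) & (r | p)   [distribute | over &]
≡ (~p | q) & (r | q) & (r | p)   [simplify]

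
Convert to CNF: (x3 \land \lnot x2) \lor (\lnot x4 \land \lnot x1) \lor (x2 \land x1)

(x3 \land \lnot x2) \lor (\lnot x4 \land \lnot x1) \lor (x2 \land x1)
= (x3 \lor \lnot x4 \lor x2) \land (x3 \lor \lnot x4 \lor x1) \land (x3 \lor \lnot x1 \lor x2) \land (x3 \lor \lnot x1 \lor x1) \land (\lnot x2 \lor \lnot x4 \lor x2) \land (\lnot x2 \lor \lnot x4 \lor x1) \land (\lnot x2 \lor \lnot x1 \lor x2) \land (\lnot x2 \lor \lnot x1 \lor x1)
= (x3 \lor \lnot x4 \lor x2) \land (x3 \lor \lnot x4 \lor x1) \land (x3 \lor \lnot x1 \lor x2) \land (\lnot x2 \lor \lnot x4 \lor x1)

(x3 \lor \lnot x4 \lor x2) \land (x3 \lor \lnot x4 \lor x1) \land (x3 \lor \lnot x1 \lor x2) \land (\lnot x2 \lor \lnot x4 \lor x1)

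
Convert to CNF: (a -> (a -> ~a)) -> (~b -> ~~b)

(a -> (a -> ~a)) -> (~b -> ~~b)
= ~(a -> (a -> ~a)) | (~b -> ~~b)   [eliminate ->]
= ~(~a | (a -> ~a)) | (~b -> ~~b)   [eliminate ->]
= ~(~a | ~a | ~a) | (~b -> ~~b)   [eliminate ->]
= ~(~a | ~a | ~a) | ~~b | ~~b   [eliminate ->]
= (~~a & ~~a & ~~a) | ~~b | ~~b   [De Morgan]
= (a & ~~a & ~~a) | ~~b | ~~b   [double negation]
= (a & a & ~~a) | ~~b | ~~b   [double negation]
= (a & a & a) | ~~b | ~~b   [double negation]
= (a & a & a) | b | ~~b   [double negation]
= (a & a & a) | b | b   [double negation]
= (a | b | b) & (a | b | b) & (a | b | b)   [distribute | over &]
= a | b   [simplify]

a | b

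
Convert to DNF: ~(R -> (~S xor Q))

(R & S & ~Q) | (R & Q & ~S)

~(R -> (~S xor Q))
⇔ ~(~R | (~S xor Q))   (eliminate ->)
⇔ ~(~R | (~S & ~Q) | (~~S & Q))   (expand xor)
⇔ ~~R & ~(~S & ~Q) & ~(~~S & Q)   (De Morgan)
⇔ R & ~(~S & ~Q) & ~(~~S & Q)   (double negation)
⇔ R & (~~S | ~~Q) & ~(~~S & Q)   (De Morgan)
⇔ R & (S | ~~Q) & ~(~~S & Q)   (double negation)
⇔ R & (S | Q) & ~(~~S & Q)   (double negation)
⇔ R & (S | Q) & (~~~S | ~Q)   (De Morgan)
⇔ R & (S | Q) & (~S | ~Q)   (double negation)
⇔ (R & S & ~S) | (R & S & ~Q) | (R & Q & ~S) | (R & Q & ~Q)   (distribute & over |)
⇔ (R & S & ~Q) | (R & Q & ~S)   (simplify)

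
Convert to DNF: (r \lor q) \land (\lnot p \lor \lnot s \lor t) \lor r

q \land \lnot p \lor q \land \lnot s \lor q \land t \lor r

(r \lor q) \land (\lnot p \lor \lnot s \lor t) \lor r
= r \land \lnot p \lor r \land \lnot s \lor r \land t \lor q \land \lnot p \lor q \land \lnot s \lor q \land t \lor r   [distribute \land over \lor]
= q \land \lnot p \lor q \land \lnot s \lor q \land t \lor r   [simplify]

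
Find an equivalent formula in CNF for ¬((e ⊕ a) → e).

(e ∨ a) ∧ ¬e

¬((e ⊕ a) → e)
≡ ¬(¬(e ⊕ a) ∨ e)
≡ ¬(¬((e ∨ a) ∧ ¬(e ∧ a)) ∨ e)
≡ ¬¬((e ∨ a) ∧ ¬(e ∧ a)) ∧ ¬e
≡ (e ∨ a) ∧ ¬(e ∧ a) ∧ ¬e
≡ (e ∨ a) ∧ (¬e ∨ ¬a) ∧ ¬e
≡ (e ∨ a) ∧ ¬e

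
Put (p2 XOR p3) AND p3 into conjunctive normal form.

(NOT p2 OR NOT p3) AND p3

(p2 XOR p3) AND p3
⇔ (p2 OR p3) AND NOT (p2 AND p3) AND p3   [expand XOR]
⇔ (p2 OR p3) AND (NOT p2 OR NOT p3) AND p3   [De Morgan]
⇔ (NOT p2 OR NOT p3) AND p3   [simplify]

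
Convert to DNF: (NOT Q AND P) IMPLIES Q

Q OR NOT P

(NOT Q AND P) IMPLIES Q
⇔ NOT (NOT Q AND P) OR Q
⇔ NOT NOT Q OR NOT P OR Q
⇔ Q OR NOT P OR Q
⇔ Q OR NOT P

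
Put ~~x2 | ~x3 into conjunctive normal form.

x2 | ~x3

~~x2 | ~x3
≡ x2 | ~x3   — double negation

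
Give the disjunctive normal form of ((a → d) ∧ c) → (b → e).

(a ∧ ¬d) ∨ ¬c ∨ ¬b ∨ e

((a → d) ∧ c) → (b → e)
⇔ ¬((a → d) ∧ c) ∨ (b → e)   (eliminate →)
⇔ ¬((¬a ∨ d) ∧ c) ∨ (b → e)   (eliminate →)
⇔ ¬((¬a ∨ d) ∧ c) ∨ ¬b ∨ e   (eliminate →)
⇔ ¬(¬a ∨ d) ∨ ¬c ∨ ¬b ∨ e   (De Morgan)
⇔ (¬¬a ∧ ¬d) ∨ ¬c ∨ ¬b ∨ e   (De Morgan)
⇔ (a ∧ ¬d) ∨ ¬c ∨ ¬b ∨ e   (double negation)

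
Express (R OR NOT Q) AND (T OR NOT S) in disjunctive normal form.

(R OR NOT Q) AND (T OR NOT S)
≡ (R AND T) OR (R AND NOT S) OR (NOT Q AND T) OR (NOT Q AND NOT S)   [distribute AND over OR]

(R AND T) OR (R AND NOT S) OR (NOT Q AND T) OR (NOT Q AND NOT S)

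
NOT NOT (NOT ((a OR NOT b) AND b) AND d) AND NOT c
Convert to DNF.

NOT NOT (NOT ((a OR NOT b) AND b) AND d) AND NOT c
≡ NOT ((a OR NOT b) AND b) AND d AND NOT c
≡ (NOT (a OR NOT b) OR NOT b) AND d AND NOT c
≡ ((NOT a AND NOT NOT b) OR NOT b) AND d AND NOT c
≡ ((NOT a AND b) OR NOT b) AND d AND NOT c
≡ (NOT a AND b AND d AND NOT c) OR (NOT b AND d AND NOT c)

(NOT a AND b AND d AND NOT c) OR (NOT b AND d AND NOT c)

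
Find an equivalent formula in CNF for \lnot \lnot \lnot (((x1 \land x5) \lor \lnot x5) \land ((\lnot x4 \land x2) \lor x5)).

(\lnot x1 \lor \lnot x5) \land (x5 \lor x4 \lor \lnot x2)

\lnot \lnot \lnot (((x1 \land x5) \lor \lnot x5) \land ((\lnot x4 \land x2) \lor x5))
⇔ \lnot (((x1 \land x5) \lor \lnot x5) \land ((\lnot x4 \land x2) \lor x5))   [double negation]
⇔ \lnot ((x1 \land x5) \lor \lnot x5) \lor \lnot ((\lnot x4 \land x2) \lor x5)   [De Morgan]
⇔ (\lnot (x1 \land x5) \land \lnot \lnot x5) \lor \lnot ((\lnot x4 \land x2) \lor x5)   [De Morgan]
⇔ ((\lnot x1 \lor \lnot x5) \land \lnot \lnot x5) \lor \lnot ((\lnot x4 \land x2) \lor x5)   [De Morgan]
⇔ ((\lnot x1 \lor \lnot x5) \land x5) \lor \lnot ((\lnot x4 \land x2) \lor x5)   [double negation]
⇔ ((\lnot x1 \lor \lnot x5) \land x5) \lor (\lnot (\lnot x4 \land x2) \land \lnot x5)   [De Morgan]
⇔ ((\lnot x1 \lor \lnot x5) \land x5) \lor ((\lnot \lnot x4 \lor \lnot x2) \land \lnot x5)   [De Morgan]
⇔ ((\lnot x1 \lor \lnot x5) \land x5) \lor ((x4 \lor \lnot x2) \land \lnot x5)   [double negation]
⇔ (\lnot x1 \lor \lnot x5 \lor x4 \lor \lnot x2) \land (\lnot x1 \lor \lnot x5 \lor \lnot x5) \land (x5 \lor x4 \lor \lnot x2) \land (x5 \lor \lnot x5)   [distribute \lor over \land]
⇔ (\lnot x1 \lor \lnot x5) \land (x5 \lor x4 \lor \lnot x2)   [simplify]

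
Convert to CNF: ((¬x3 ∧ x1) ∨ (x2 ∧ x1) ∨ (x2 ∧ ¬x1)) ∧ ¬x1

(¬x3 ∨ x2) ∧ (x1 ∨ x2) ∧ ¬x1

((¬x3 ∧ x1) ∨ (x2 ∧ x1) ∨ (x2 ∧ ¬x1)) ∧ ¬x1
= (¬x3 ∨ x2 ∨ x2) ∧ (¬x3 ∨ x2 ∨ ¬x1) ∧ (¬x3 ∨ x1 ∨ x2) ∧ (¬x3 ∨ x1 ∨ ¬x1) ∧ (x1 ∨ x2 ∨ x2) ∧ (x1 ∨ x2 ∨ ¬x1) ∧ (x1 ∨ x1 ∨ x2) ∧ (x1 ∨ x1 ∨ ¬x1) ∧ ¬x1
= (¬x3 ∨ x2) ∧ (x1 ∨ x2) ∧ ¬x1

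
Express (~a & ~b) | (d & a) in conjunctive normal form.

(~a & ~b) | (d & a)
= (~a | d) & (~a | a) & (~b | d) & (~b | a)
= (~a | d) & (~b | d) & (~b | a)

(~a | d) & (~b | d) & (~b | a)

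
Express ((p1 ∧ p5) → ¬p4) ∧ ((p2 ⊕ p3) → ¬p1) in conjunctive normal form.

(¬p1 ∨ ¬p5 ∨ ¬p4) ∧ (¬p2 ∨ p3 ∨ ¬p1) ∧ (¬p3 ∨ p2 ∨ ¬p1)

((p1 ∧ p5) → ¬p4) ∧ ((p2 ⊕ p3) → ¬p1)
≡ (¬(p1 ∧ p5) ∨ ¬p4) ∧ ((p2 ⊕ p3) → ¬p1)   — eliminate →
≡ (¬(p1 ∧ p5) ∨ ¬p4) ∧ (¬(p2 ⊕ p3) ∨ ¬p1)   — eliminate →
≡ (¬(p1 ∧ p5) ∨ ¬p4) ∧ (¬((p2 ∨ p3) ∧ ¬(p2 ∧ p3)) ∨ ¬p1)   — expand ⊕
≡ (¬p1 ∨ ¬p5 ∨ ¬p4) ∧ (¬((p2 ∨ p3) ∧ ¬(p2 ∧ p3)) ∨ ¬p1)   — De Morgan
≡ (¬p1 ∨ ¬p5 ∨ ¬p4) ∧ (¬(p2 ∨ p3) ∨ ¬¬(p2 ∧ p3) ∨ ¬p1)   — De Morgan
≡ (¬p1 ∨ ¬p5 ∨ ¬p4) ∧ ((¬p2 ∧ ¬p3) ∨ ¬¬(p2 ∧ p3) ∨ ¬p1)   — De Morgan
≡ (¬p1 ∨ ¬p5 ∨ ¬p4) ∧ ((¬p2 ∧ ¬p3) ∨ (p2 ∧ p3) ∨ ¬p1)   — double negation
≡ (¬p1 ∨ ¬p5 ∨ ¬p4) ∧ (¬p2 ∨ p2 ∨ ¬p1) ∧ (¬p2 ∨ p3 ∨ ¬p1) ∧ (¬p3 ∨ p2 ∨ ¬p1) ∧ (¬p3 ∨ p3 ∨ ¬p1)   — distribute ∨ over ∧
≡ (¬p1 ∨ ¬p5 ∨ ¬p4) ∧ (¬p2 ∨ p3 ∨ ¬p1) ∧ (¬p3 ∨ p2 ∨ ¬p1)   — simplify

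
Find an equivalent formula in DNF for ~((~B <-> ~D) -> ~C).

~((~B <-> ~D) -> ~C)
≡ ~(~(~B <-> ~D) | ~C)   [eliminate ->]
≡ ~(~((~B -> ~D) & (~D -> ~B)) | ~C)   [eliminate <->]
≡ ~(~((~~B | ~D) & (~D -> ~B)) | ~C)   [eliminate ->]
≡ ~(~((~~B | ~D) & (~~D | ~B)) | ~C)   [eliminate ->]
≡ ~~((~~B | ~D) & (~~D | ~B)) & ~~C   [De Morgan]
≡ (~~B | ~D) & (~~D | ~B) & ~~C   [double negation]
≡ (B | ~D) & (~~D | ~B) & ~~C   [double negation]
≡ (B | ~D) & (D | ~B) & ~~C   [double negation]
≡ (B | ~D) & (D | ~B) & C   [double negation]
≡ (B & D & C) | (B & ~B & C) | (~D & D & C) | (~D & ~B & C)   [distribute & over |]
≡ (B & D & C) | (~D & ~B & C)   [simplify]

(B & D & C) | (~D & ~B & C)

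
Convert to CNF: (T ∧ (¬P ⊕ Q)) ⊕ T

(T ∧ (¬P ⊕ Q)) ⊕ T
⇔ ((T ∧ (¬P ⊕ Q)) ∨ T) ∧ ¬(T ∧ (¬P ⊕ Q) ∧ T)
⇔ ((T ∧ (¬P ∨ Q) ∧ ¬(¬P ∧ Q)) ∨ T) ∧ ¬(T ∧ (¬P ⊕ Q) ∧ T)
⇔ ((T ∧ (¬P ∨ Q) ∧ ¬(¬P ∧ Q)) ∨ T) ∧ ¬(T ∧ (¬P ∨ Q) ∧ ¬(¬P ∧ Q) ∧ T)
⇔ ((T ∧ (¬P ∨ Q) ∧ (¬¬P ∨ ¬Q)) ∨ T) ∧ ¬(T ∧ (¬P ∨ Q) ∧ ¬(¬P ∧ Q) ∧ T)
⇔ ((T ∧ (¬P ∨ Q) ∧ (P ∨ ¬Q)) ∨ T) ∧ ¬(T ∧ (¬P ∨ Q) ∧ ¬(¬P ∧ Q) ∧ T)
⇔ ((T ∧ (¬P ∨ Q) ∧ (P ∨ ¬Q)) ∨ T) ∧ (¬T ∨ ¬(¬P ∨ Q) ∨ ¬¬(¬P ∧ Q) ∨ ¬T)
⇔ ((T ∧ (¬P ∨ Q) ∧ (P ∨ ¬Q)) ∨ T) ∧ (¬T ∨ (¬¬P ∧ ¬Q) ∨ ¬¬(¬P ∧ Q) ∨ ¬T)
⇔ ((T ∧ (¬P ∨ Q) ∧ (P ∨ ¬Q)) ∨ T) ∧ (¬T ∨ (P ∧ ¬Q) ∨ ¬¬(¬P ∧ Q) ∨ ¬T)
⇔ ((T ∧ (¬P ∨ Q) ∧ (P ∨ ¬Q)) ∨ T) ∧ (¬T ∨ (P ∧ ¬Q) ∨ (¬P ∧ Q) ∨ ¬T)
⇔ (T ∨ T) ∧ (¬P ∨ Q ∨ T) ∧ (P ∨ ¬Q ∨ T) ∧ (¬T ∨ P ∨ ¬P ∨ ¬T) ∧ (¬T ∨ P ∨ Q ∨ ¬T) ∧ (¬T ∨ ¬Q ∨ ¬P ∨ ¬T) ∧ (¬T ∨ ¬Q ∨ Q ∨ ¬T)
⇔ T ∧ (¬T ∨ P ∨ Q) ∧ (¬T ∨ ¬Q ∨ ¬P)

T ∧ (¬T ∨ P ∨ Q) ∧ (¬T ∨ ¬Q ∨ ¬P)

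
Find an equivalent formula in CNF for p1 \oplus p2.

p1 \oplus p2
≡ (p1 \lor p2) \land \lnot (p1 \land p2)
≡ (p1 \lor p2) \land (\lnot p1 \lor \lnot p2)

(p1 \lor p2) \land (\lnot p1 \lor \lnot p2)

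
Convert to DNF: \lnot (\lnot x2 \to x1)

\lnot x2 \land \lnot x1

\lnot (\lnot x2 \to x1)
≡ \lnot (\lnot \lnot x2 \lor x1)   [eliminate \to]
≡ \lnot \lnot \lnot x2 \land \lnot x1   [De Morgan]
≡ \lnot x2 \land \lnot x1   [double negation]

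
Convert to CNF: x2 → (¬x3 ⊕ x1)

x2 → (¬x3 ⊕ x1)
≡ ¬x2 ∨ (¬x3 ⊕ x1)   [eliminate →]
≡ ¬x2 ∨ ((¬x3 ∨ x1) ∧ ¬(¬x3 ∧ x1))   [expand ⊕]
≡ ¬x2 ∨ ((¬x3 ∨ x1) ∧ (¬¬x3 ∨ ¬x1))   [De Morgan]
≡ ¬x2 ∨ ((¬x3 ∨ x1) ∧ (x3 ∨ ¬x1))   [double negation]
≡ (¬x2 ∨ ¬x3 ∨ x1) ∧ (¬x2 ∨ x3 ∨ ¬x1)   [distribute ∨ over ∧]

(¬x2 ∨ ¬x3 ∨ x1) ∧ (¬x2 ∨ x3 ∨ ¬x1)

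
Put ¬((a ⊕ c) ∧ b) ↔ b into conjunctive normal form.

¬((a ⊕ c) ∧ b) ↔ b
≡ (¬((a ⊕ c) ∧ b) → b) ∧ (b → ¬((a ⊕ c) ∧ b))   — eliminate ↔
≡ (¬¬((a ⊕ c) ∧ b) ∨ b) ∧ (b → ¬((a ⊕ c) ∧ b))   — eliminate →
≡ (¬¬((a ∨ c) ∧ ¬(a ∧ c) ∧ b) ∨ b) ∧ (b → ¬((a ⊕ c) ∧ b))   — expand ⊕
≡ (¬¬((a ∨ c) ∧ ¬(a ∧ c) ∧ b) ∨ b) ∧ (¬b ∨ ¬((a ⊕ c) ∧ b))   — eliminate →
≡ (¬¬((a ∨ c) ∧ ¬(a ∧ c) ∧ b) ∨ b) ∧ (¬b ∨ ¬((a ∨ c) ∧ ¬(a ∧ c) ∧ b))   — expand ⊕
≡ (((a ∨ c) ∧ ¬(a ∧ c) ∧ b) ∨ b) ∧ (¬b ∨ ¬((a ∨ c) ∧ ¬(a ∧ c) ∧ b))   — double negation
≡ (((a ∨ c) ∧ (¬a ∨ ¬c) ∧ b) ∨ b) ∧ (¬b ∨ ¬((a ∨ c) ∧ ¬(a ∧ c) ∧ b))   — De Morgan
≡ (((a ∨ c) ∧ (¬a ∨ ¬c) ∧ b) ∨ b) ∧ (¬b ∨ ¬(a ∨ c) ∨ ¬¬(a ∧ c) ∨ ¬b)   — De Morgan
≡ (((a ∨ c) ∧ (¬a ∨ ¬c) ∧ b) ∨ b) ∧ (¬b ∨ (¬a ∧ ¬c) ∨ ¬¬(a ∧ c) ∨ ¬b)   — De Morgan
≡ (((a ∨ c) ∧ (¬a ∨ ¬c) ∧ b) ∨ b) ∧ (¬b ∨ (¬a ∧ ¬c) ∨ (a ∧ c) ∨ ¬b)   — double negation
≡ (a ∨ c ∨ b) ∧ (¬a ∨ ¬c ∨ b) ∧ (b ∨ b) ∧ (¬b ∨ ¬a ∨ a ∨ ¬b) ∧ (¬b ∨ ¬a ∨ c ∨ ¬b) ∧ (¬b ∨ ¬c ∨ a ∨ ¬b) ∧ (¬b ∨ ¬c ∨ c ∨ ¬b)   — distribute ∨ over ∧
≡ b ∧ (¬b ∨ ¬a ∨ c) ∧ (¬b ∨ ¬c ∨ a)   — simplify

b ∧ (¬b ∨ ¬a ∨ c) ∧ (¬b ∨ ¬c ∨ a)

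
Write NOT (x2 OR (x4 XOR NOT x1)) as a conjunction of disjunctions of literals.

NOT (x2 OR (x4 XOR NOT x1))
≡ NOT (x2 OR ((x4 OR NOT x1) AND NOT (x4 AND NOT x1)))   — expand XOR
≡ NOT x2 AND NOT ((x4 OR NOT x1) AND NOT (x4 AND NOT x1))   — De Morgan
≡ NOT x2 AND (NOT (x4 OR NOT x1) OR NOT NOT (x4 AND NOT x1))   — De Morgan
≡ NOT x2 AND ((NOT x4 AND NOT NOT x1) OR NOT NOT (x4 AND NOT x1))   — De Morgan
≡ NOT x2 AND ((NOT x4 AND x1) OR NOT NOT (x4 AND NOT x1))   — double negation
≡ NOT x2 AND ((NOT x4 AND x1) OR (x4 AND NOT x1))   — double negation
≡ NOT x2 AND (NOT x4 OR x4) AND (NOT x4 OR NOT x1) AND (x1 OR x4) AND (x1 OR NOT x1)   — distribute OR over AND
≡ NOT x2 AND (NOT x4 OR NOT x1) AND (x1 OR x4)   — simplify

NOT x2 AND (NOT x4 OR NOT x1) AND (x1 OR x4)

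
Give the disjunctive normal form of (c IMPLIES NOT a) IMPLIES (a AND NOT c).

(c IMPLIES NOT a) IMPLIES (a AND NOT c)
≡ NOT (c IMPLIES NOT a) OR (a AND NOT c)   [eliminate IMPLIES]
≡ NOT (NOT c OR NOT a) OR (a AND NOT c)   [eliminate IMPLIES]
≡ (NOT NOT c AND NOT NOT a) OR (a AND NOT c)   [De Morgan]
≡ (c AND NOT NOT a) OR (a AND NOT c)   [double negation]
≡ (c AND a) OR (a AND NOT c)   [double negation]

(c AND a) OR (a AND NOT c)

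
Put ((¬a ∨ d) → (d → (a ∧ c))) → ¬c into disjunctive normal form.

(¬a ∧ d) ∨ ¬c

((¬a ∨ d) → (d → (a ∧ c))) → ¬c
≡ ¬((¬a ∨ d) → (d → (a ∧ c))) ∨ ¬c   — eliminate →
≡ ¬(¬(¬a ∨ d) ∨ (d → (a ∧ c))) ∨ ¬c   — eliminate →
≡ ¬(¬(¬a ∨ d) ∨ ¬d ∨ (a ∧ c)) ∨ ¬c   — eliminate →
≡ (¬¬(¬a ∨ d) ∧ ¬¬d ∧ ¬(a ∧ c)) ∨ ¬c   — De Morgan
≡ ((¬a ∨ d) ∧ ¬¬d ∧ ¬(a ∧ c)) ∨ ¬c   — double negation
≡ ((¬a ∨ d) ∧ d ∧ ¬(a ∧ c)) ∨ ¬c   — double negation
≡ ((¬a ∨ d) ∧ d ∧ (¬a ∨ ¬c)) ∨ ¬c   — De Morgan
≡ (¬a ∧ d ∧ ¬a) ∨ (¬a ∧ d ∧ ¬c) ∨ (d ∧ d ∧ ¬a) ∨ (d ∧ d ∧ ¬c) ∨ ¬c   — distribute ∧ over ∨
≡ (¬a ∧ d) ∨ ¬c   — simplify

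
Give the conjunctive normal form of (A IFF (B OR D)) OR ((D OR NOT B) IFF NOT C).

(NOT A OR B OR D OR NOT C) AND (NOT B OR A OR C OR D) AND (NOT D OR A OR NOT C)

(A IFF (B OR D)) OR ((D OR NOT B) IFF NOT C)
= ((A IMPLIES (B OR D)) AND ((B OR D) IMPLIES A)) OR ((D OR NOT B) IFF NOT C)   [eliminate IFF]
= ((NOT A OR B OR D) AND ((B OR D) IMPLIES A)) OR ((D OR NOT B) IFF NOT C)   [eliminate IMPLIES]
= ((NOT A OR B OR D) AND (NOT (B OR D) OR A)) OR ((D OR NOT B) IFF NOT C)   [eliminate IMPLIES]
= ((NOT A OR B OR D) AND (NOT (B OR D) OR A)) OR (((D OR NOT B) IMPLIES NOT C) AND (NOT C IMPLIES (D OR NOT B)))   [eliminate IFF]
= ((NOT A OR B OR D) AND (NOT (B OR D) OR A)) OR ((NOT (D OR NOT B) OR NOT C) AND (NOT C IMPLIES (D OR NOT B)))   [eliminate IMPLIES]
= ((NOT A OR B OR D) AND (NOT (B OR D) OR A)) OR ((NOT (D OR NOT B) OR NOT C) AND (NOT NOT C OR D OR NOT B))   [eliminate IMPLIES]
= ((NOT A OR B OR D) AND ((NOT B AND NOT D) OR A)) OR ((NOT (D OR NOT B) OR NOT C) AND (NOT NOT C OR D OR NOT B))   [De Morgan]
= ((NOT A OR B OR D) AND ((NOT B AND NOT D) OR A)) OR (((NOT D AND NOT NOT B) OR NOT C) AND (NOT NOT C OR D OR NOT B))   [De Morgan]
= ((NOT A OR B OR D) AND ((NOT B AND NOT D) OR A)) OR (((NOT D AND B) OR NOT C) AND (NOT NOT C OR D OR NOT B))   [double negation]
= ((NOT A OR B OR D) AND ((NOT B AND NOT D) OR A)) OR (((NOT D AND B) OR NOT C) AND (C OR D OR NOT B))   [double negation]
= (NOT A OR B OR D OR NOT D OR NOT C) AND (NOT A OR B OR D OR B OR NOT C) AND (NOT A OR B OR D OR C OR D OR NOT B) AND (NOT B OR A OR NOT D OR NOT C) AND (NOT B OR A OR B OR NOT C) AND (NOT B OR A OR C OR D OR NOT B) AND (NOT D OR A OR NOT D OR NOT C) AND (NOT D OR A OR B OR NOT C) AND (NOT D OR A OR C OR D OR NOT B)   [distribute OR over AND]
= (NOT A OR B OR D OR NOT C) AND (NOT B OR A OR C OR D) AND (NOT D OR A OR NOT C)   [simplify]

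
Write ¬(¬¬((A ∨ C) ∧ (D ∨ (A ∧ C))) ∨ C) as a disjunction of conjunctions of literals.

(¬A ∧ ¬C) ∨ (¬D ∧ ¬C)

¬(¬¬((A ∨ C) ∧ (D ∨ (A ∧ C))) ∨ C)
≡ ¬¬¬((A ∨ C) ∧ (D ∨ (A ∧ C))) ∧ ¬C   [De Morgan]
≡ ¬((A ∨ C) ∧ (D ∨ (A ∧ C))) ∧ ¬C   [double negation]
≡ (¬(A ∨ C) ∨ ¬(D ∨ (A ∧ C))) ∧ ¬C   [De Morgan]
≡ ((¬A ∧ ¬C) ∨ ¬(D ∨ (A ∧ C))) ∧ ¬C   [De Morgan]
≡ ((¬A ∧ ¬C) ∨ (¬D ∧ ¬(A ∧ C))) ∧ ¬C   [De Morgan]
≡ ((¬A ∧ ¬C) ∨ (¬D ∧ (¬A ∨ ¬C))) ∧ ¬C   [De Morgan]
≡ (¬A ∧ ¬C ∧ ¬C) ∨ (¬D ∧ ¬A ∧ ¬C) ∨ (¬D ∧ ¬C ∧ ¬C)   [distribute ∧ over ∨]
≡ (¬A ∧ ¬C) ∨ (¬D ∧ ¬C)   [simplify]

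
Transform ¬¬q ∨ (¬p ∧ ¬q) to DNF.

¬¬q ∨ (¬p ∧ ¬q)
≡ q ∨ (¬p ∧ ¬q)   — double negation

q ∨ (¬p ∧ ¬q)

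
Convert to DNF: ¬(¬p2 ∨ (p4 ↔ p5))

¬(¬p2 ∨ (p4 ↔ p5))
⇔ ¬(¬p2 ∨ (p4 → p5) ∧ (p5 → p4))   (eliminate ↔)
⇔ ¬(¬p2 ∨ (¬p4 ∨ p5) ∧ (p5 → p4))   (eliminate →)
⇔ ¬(¬p2 ∨ (¬p4 ∨ p5) ∧ (¬p5 ∨ p4))   (eliminate →)
⇔ ¬¬p2 ∧ ¬((¬p4 ∨ p5) ∧ (¬p5 ∨ p4))   (De Morgan)
⇔ p2 ∧ ¬((¬p4 ∨ p5) ∧ (¬p5 ∨ p4))   (double negation)
⇔ p2 ∧ (¬(¬p4 ∨ p5) ∨ ¬(¬p5 ∨ p4))   (De Morgan)
⇔ p2 ∧ (¬¬p4 ∧ ¬p5 ∨ ¬(¬p5 ∨ p4))   (De Morgan)
⇔ p2 ∧ (p4 ∧ ¬p5 ∨ ¬(¬p5 ∨ p4))   (double negation)
⇔ p2 ∧ (p4 ∧ ¬p5 ∨ ¬¬p5 ∧ ¬p4)   (De Morgan)
⇔ p2 ∧ (p4 ∧ ¬p5 ∨ p5 ∧ ¬p4)   (double negation)
⇔ p2 ∧ p4 ∧ ¬p5 ∨ p2 ∧ p5 ∧ ¬p4   (distribute ∧ over ∨)

p2 ∧ p4 ∧ ¬p5 ∨ p2 ∧ p5 ∧ ¬p4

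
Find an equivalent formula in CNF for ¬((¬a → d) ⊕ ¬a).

¬a ∧ (a ∨ d)

¬((¬a → d) ⊕ ¬a)
≡ ¬(((¬a → d) ∨ ¬a) ∧ ¬((¬a → d) ∧ ¬a))   [expand ⊕]
≡ ¬((¬¬a ∨ d ∨ ¬a) ∧ ¬((¬a → d) ∧ ¬a))   [eliminate →]
≡ ¬((¬¬a ∨ d ∨ ¬a) ∧ ¬((¬¬a ∨ d) ∧ ¬a))   [eliminate →]
≡ ¬(¬¬a ∨ d ∨ ¬a) ∨ ¬¬((¬¬a ∨ d) ∧ ¬a)   [De Morgan]
≡ ¬¬¬a ∧ ¬d ∧ ¬¬a ∨ ¬¬((¬¬a ∨ d) ∧ ¬a)   [De Morgan]
≡ ¬a ∧ ¬d ∧ ¬¬a ∨ ¬¬((¬¬a ∨ d) ∧ ¬a)   [double negation]
≡ ¬a ∧ ¬d ∧ a ∨ ¬¬((¬¬a ∨ d) ∧ ¬a)   [double negation]
≡ ¬a ∧ ¬d ∧ a ∨ (¬¬a ∨ d) ∧ ¬a   [double negation]
≡ ¬a ∧ ¬d ∧ a ∨ (a ∨ d) ∧ ¬a   [double negation]
≡ (¬a ∨ a ∨ d) ∧ (¬a ∨ ¬a) ∧ (¬d ∨ a ∨ d) ∧ (¬d ∨ ¬a) ∧ (a ∨ a ∨ d) ∧ (a ∨ ¬a)   [distribute ∨ over ∧]
≡ ¬a ∧ (a ∨ d)   [simplify]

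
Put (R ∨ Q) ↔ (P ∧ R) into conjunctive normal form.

(R ∨ Q) ↔ (P ∧ R)
⇔ ((R ∨ Q) → (P ∧ R)) ∧ ((P ∧ R) → (R ∨ Q))   [eliminate ↔]
⇔ (¬(R ∨ Q) ∨ (P ∧ R)) ∧ ((P ∧ R) → (R ∨ Q))   [eliminate →]
⇔ (¬(R ∨ Q) ∨ (P ∧ R)) ∧ (¬(P ∧ R) ∨ R ∨ Q)   [eliminate →]
⇔ ((¬R ∧ ¬Q) ∨ (P ∧ R)) ∧ (¬(P ∧ R) ∨ R ∨ Q)   [De Morgan]
⇔ ((¬R ∧ ¬Q) ∨ (P ∧ R)) ∧ (¬P ∨ ¬R ∨ R ∨ Q)   [De Morgan]
⇔ (¬R ∨ P) ∧ (¬R ∨ R) ∧ (¬Q ∨ P) ∧ (¬Q ∨ R) ∧ (¬P ∨ ¬R ∨ R ∨ Q)   [distribute ∨ over ∧]
⇔ (¬R ∨ P) ∧ (¬Q ∨ P) ∧ (¬Q ∨ R)   [simplify]

(¬R ∨ P) ∧ (¬Q ∨ P) ∧ (¬Q ∨ R)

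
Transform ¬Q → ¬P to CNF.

Q ∨ ¬P

¬Q → ¬P
≡ ¬¬Q ∨ ¬P
≡ Q ∨ ¬P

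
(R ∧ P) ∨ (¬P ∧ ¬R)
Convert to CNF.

(R ∧ P) ∨ (¬P ∧ ¬R)
⇔ (R ∨ ¬P) ∧ (R ∨ ¬R) ∧ (P ∨ ¬P) ∧ (P ∨ ¬R)   [distribute ∨ over ∧]
⇔ (R ∨ ¬P) ∧ (P ∨ ¬R)   [simplify]

(R ∨ ¬P) ∧ (P ∨ ¬R)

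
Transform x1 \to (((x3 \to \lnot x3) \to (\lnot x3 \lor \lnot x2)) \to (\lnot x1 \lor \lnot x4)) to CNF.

(\lnot x1 \lor \lnot x3 \lor \lnot x4) \land (\lnot x1 \lor x3 \lor \lnot x4) \land (\lnot x1 \lor x2 \lor \lnot x4)

x1 \to (((x3 \to \lnot x3) \to (\lnot x3 \lor \lnot x2)) \to (\lnot x1 \lor \lnot x4))
= \lnot x1 \lor (((x3 \to \lnot x3) \to (\lnot x3 \lor \lnot x2)) \to (\lnot x1 \lor \lnot x4))   [eliminate \to]
= \lnot x1 \lor \lnot ((x3 \to \lnot x3) \to (\lnot x3 \lor \lnot x2)) \lor \lnot x1 \lor \lnot x4   [eliminate \to]
= \lnot x1 \lor \lnot (\lnot (x3 \to \lnot x3) \lor \lnot x3 \lor \lnot x2) \lor \lnot x1 \lor \lnot x4   [eliminate \to]
= \lnot x1 \lor \lnot (\lnot (\lnot x3 \lor \lnot x3) \lor \lnot x3 \lor \lnot x2) \lor \lnot x1 \lor \lnot x4   [eliminate \to]
= \lnot x1 \lor (\lnot \lnot (\lnot x3 \lor \lnot x3) \land \lnot \lnot x3 \land \lnot \lnot x2) \lor \lnot x1 \lor \lnot x4   [De Morgan]
= \lnot x1 \lor ((\lnot x3 \lor \lnot x3) \land \lnot \lnot x3 \land \lnot \lnot x2) \lor \lnot x1 \lor \lnot x4   [double negation]
= \lnot x1 \lor ((\lnot x3 \lor \lnot x3) \land x3 \land \lnot \lnot x2) \lor \lnot x1 \lor \lnot x4   [double negation]
= \lnot x1 \lor ((\lnot x3 \lor \lnot x3) \land x3 \land x2) \lor \lnot x1 \lor \lnot x4   [double negation]
= (\lnot x1 \lor \lnot x3 \lor \lnot x3 \lor \lnot x1 \lor \lnot x4) \land (\lnot x1 \lor x3 \lor \lnot x1 \lor \lnot x4) \land (\lnot x1 \lor x2 \lor \lnot x1 \lor \lnot x4)   [distribute \lor over \land]
= (\lnot x1 \lor \lnot x3 \lor \lnot x4) \land (\lnot x1 \lor x3 \lor \lnot x4) \land (\lnot x1 \lor x2 \lor \lnot x4)   [simplify]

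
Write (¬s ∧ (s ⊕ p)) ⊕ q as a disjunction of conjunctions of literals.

(¬s ∧ (s ⊕ p)) ⊕ q
≡ (¬s ∧ (s ⊕ p) ∧ ¬q) ∨ (¬(¬s ∧ (s ⊕ p)) ∧ q)   [expand ⊕]
≡ (¬s ∧ ((s ∧ ¬p) ∨ (¬s ∧ p)) ∧ ¬q) ∨ (¬(¬s ∧ (s ⊕ p)) ∧ q)   [expand ⊕]
≡ (¬s ∧ ((s ∧ ¬p) ∨ (¬s ∧ p)) ∧ ¬q) ∨ (¬(¬s ∧ ((s ∧ ¬p) ∨ (¬s ∧ p))) ∧ q)   [expand ⊕]
≡ (¬s ∧ ((s ∧ ¬p) ∨ (¬s ∧ p)) ∧ ¬q) ∨ ((¬¬s ∨ ¬((s ∧ ¬p) ∨ (¬s ∧ p))) ∧ q)   [De Morgan]
≡ (¬s ∧ ((s ∧ ¬p) ∨ (¬s ∧ p)) ∧ ¬q) ∨ ((s ∨ ¬((s ∧ ¬p) ∨ (¬s ∧ p))) ∧ q)   [double negation]
≡ (¬s ∧ ((s ∧ ¬p) ∨ (¬s ∧ p)) ∧ ¬q) ∨ ((s ∨ (¬(s ∧ ¬p) ∧ ¬(¬s ∧ p))) ∧ q)   [De Morgan]
≡ (¬s ∧ ((s ∧ ¬p) ∨ (¬s ∧ p)) ∧ ¬q) ∨ ((s ∨ ((¬s ∨ ¬¬p) ∧ ¬(¬s ∧ p))) ∧ q)   [De Morgan]
≡ (¬s ∧ ((s ∧ ¬p) ∨ (¬s ∧ p)) ∧ ¬q) ∨ ((s ∨ ((¬s ∨ p) ∧ ¬(¬s ∧ p))) ∧ q)   [double negation]
≡ (¬s ∧ ((s ∧ ¬p) ∨ (¬s ∧ p)) ∧ ¬q) ∨ ((s ∨ ((¬s ∨ p) ∧ (¬¬s ∨ ¬p))) ∧ q)   [De Morgan]
≡ (¬s ∧ ((s ∧ ¬p) ∨ (¬s ∧ p)) ∧ ¬q) ∨ ((s ∨ ((¬s ∨ p) ∧ (s ∨ ¬p))) ∧ q)   [double negation]
≡ (¬s ∧ s ∧ ¬p ∧ ¬q) ∨ (¬s ∧ ¬s ∧ p ∧ ¬q) ∨ (s ∧ q) ∨ (¬s ∧ s ∧ q) ∨ (¬s ∧ ¬p ∧ q) ∨ (p ∧ s ∧ q) ∨ (p ∧ ¬p ∧ q)   [distribute ∧ over ∨]
≡ (¬s ∧ p ∧ ¬q) ∨ (s ∧ q) ∨ (¬s ∧ ¬p ∧ q)   [simplify]

(¬s ∧ p ∧ ¬q) ∨ (s ∧ q) ∨ (¬s ∧ ¬p ∧ q)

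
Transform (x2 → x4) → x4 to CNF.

x2 ∨ x4

(x2 → x4) → x4
= ¬(x2 → x4) ∨ x4   [eliminate →]
= ¬(¬x2 ∨ x4) ∨ x4   [eliminate →]
= (¬¬x2 ∧ ¬x4) ∨ x4   [De Morgan]
= (x2 ∧ ¬x4) ∨ x4   [double negation]
= (x2 ∨ x4) ∧ (¬x4 ∨ x4)   [distribute ∨ over ∧]
= x2 ∨ x4   [simplify]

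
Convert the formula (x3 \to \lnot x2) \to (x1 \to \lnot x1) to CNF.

(x3 \to \lnot x2) \to (x1 \to \lnot x1)
⇔ \lnot (x3 \to \lnot x2) \lor (x1 \to \lnot x1)   (eliminate \to)
⇔ \lnot (\lnot x3 \lor \lnot x2) \lor (x1 \to \lnot x1)   (eliminate \to)
⇔ \lnot (\lnot x3 \lor \lnot x2) \lor \lnot x1 \lor \lnot x1   (eliminate \to)
⇔ (\lnot \lnot x3 \land \lnot \lnot x2) \lor \lnot x1 \lor \lnot x1   (De Morgan)
⇔ (x3 \land \lnot \lnot x2) \lor \lnot x1 \lor \lnot x1   (double negation)
⇔ (x3 \land x2) \lor \lnot x1 \lor \lnot x1   (double negation)
⇔ (x3 \lor \lnot x1 \lor \lnot x1) \land (x2 \lor \lnot x1 \lor \lnot x1)   (distribute \lor over \land)
⇔ (x3 \lor \lnot x1) \land (x2 \lor \lnot x1)   (simplify)

(x3 \lor \lnot x1) \land (x2 \lor \lnot x1)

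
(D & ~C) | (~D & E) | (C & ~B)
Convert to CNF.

(D | E | C) & (D | E | ~B) & (~C | ~D | ~B) & (~C | E | ~B)

(D & ~C) | (~D & E) | (C & ~B)
= (D | ~D | C) & (D | ~D | ~B) & (D | E | C) & (D | E | ~B) & (~C | ~D | C) & (~C | ~D | ~B) & (~C | E | C) & (~C | E | ~B)   [distribute | over &]
= (D | E | C) & (D | E | ~B) & (~C | ~D | ~B) & (~C | E | ~B)   [simplify]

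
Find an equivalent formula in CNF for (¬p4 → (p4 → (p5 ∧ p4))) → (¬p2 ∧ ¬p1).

(¬p4 ∨ ¬p2) ∧ (¬p4 ∨ ¬p1) ∧ (p4 ∨ ¬p2) ∧ (p4 ∨ ¬p1)

(¬p4 → (p4 → (p5 ∧ p4))) → (¬p2 ∧ ¬p1)
⇔ ¬(¬p4 → (p4 → (p5 ∧ p4))) ∨ (¬p2 ∧ ¬p1)   — eliminate →
⇔ ¬(¬¬p4 ∨ (p4 → (p5 ∧ p4))) ∨ (¬p2 ∧ ¬p1)   — eliminate →
⇔ ¬(¬¬p4 ∨ ¬p4 ∨ (p5 ∧ p4)) ∨ (¬p2 ∧ ¬p1)   — eliminate →
⇔ (¬¬¬p4 ∧ ¬¬p4 ∧ ¬(p5 ∧ p4)) ∨ (¬p2 ∧ ¬p1)   — De Morgan
⇔ (¬p4 ∧ ¬¬p4 ∧ ¬(p5 ∧ p4)) ∨ (¬p2 ∧ ¬p1)   — double negation
⇔ (¬p4 ∧ p4 ∧ ¬(p5 ∧ p4)) ∨ (¬p2 ∧ ¬p1)   — double negation
⇔ (¬p4 ∧ p4 ∧ (¬p5 ∨ ¬p4)) ∨ (¬p2 ∧ ¬p1)   — De Morgan
⇔ (¬p4 ∨ ¬p2) ∧ (¬p4 ∨ ¬p1) ∧ (p4 ∨ ¬p2) ∧ (p4 ∨ ¬p1) ∧ (¬p5 ∨ ¬p4 ∨ ¬p2) ∧ (¬p5 ∨ ¬p4 ∨ ¬p1)   — distribute ∨ over ∧
⇔ (¬p4 ∨ ¬p2) ∧ (¬p4 ∨ ¬p1) ∧ (p4 ∨ ¬p2) ∧ (p4 ∨ ¬p1)   — simplify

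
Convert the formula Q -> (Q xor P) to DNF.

Q -> (Q xor P)
≡ ~Q | (Q xor P)
≡ ~Q | (Q & ~P) | (~Q & P)
≡ ~Q | (Q & ~P)

~Q | (Q & ~P)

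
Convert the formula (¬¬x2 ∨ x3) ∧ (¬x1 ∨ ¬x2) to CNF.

(x2 ∨ x3) ∧ (¬x1 ∨ ¬x2)

(¬¬x2 ∨ x3) ∧ (¬x1 ∨ ¬x2)
= (x2 ∨ x3) ∧ (¬x1 ∨ ¬x2)   [double negation]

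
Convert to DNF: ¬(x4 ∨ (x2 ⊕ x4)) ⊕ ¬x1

(¬x4 ∧ ¬x2 ∧ x1) ∨ (x4 ∧ ¬x1) ∨ (x2 ∧ ¬x4 ∧ ¬x1)

¬(x4 ∨ (x2 ⊕ x4)) ⊕ ¬x1
⇔ (¬(x4 ∨ (x2 ⊕ x4)) ∧ ¬¬x1) ∨ (¬¬(x4 ∨ (x2 ⊕ x4)) ∧ ¬x1)   (expand ⊕)
⇔ (¬(x4 ∨ (x2 ∧ ¬x4) ∨ (¬x2 ∧ x4)) ∧ ¬¬x1) ∨ (¬¬(x4 ∨ (x2 ⊕ x4)) ∧ ¬x1)   (expand ⊕)
⇔ (¬(x4 ∨ (x2 ∧ ¬x4) ∨ (¬x2 ∧ x4)) ∧ ¬¬x1) ∨ (¬¬(x4 ∨ (x2 ∧ ¬x4) ∨ (¬x2 ∧ x4)) ∧ ¬x1)   (expand ⊕)
⇔ (¬x4 ∧ ¬(x2 ∧ ¬x4) ∧ ¬(¬x2 ∧ x4) ∧ ¬¬x1) ∨ (¬¬(x4 ∨ (x2 ∧ ¬x4) ∨ (¬x2 ∧ x4)) ∧ ¬x1)   (De Morgan)
⇔ (¬x4 ∧ (¬x2 ∨ ¬¬x4) ∧ ¬(¬x2 ∧ x4) ∧ ¬¬x1) ∨ (¬¬(x4 ∨ (x2 ∧ ¬x4) ∨ (¬x2 ∧ x4)) ∧ ¬x1)   (De Morgan)
⇔ (¬x4 ∧ (¬x2 ∨ x4) ∧ ¬(¬x2 ∧ x4) ∧ ¬¬x1) ∨ (¬¬(x4 ∨ (x2 ∧ ¬x4) ∨ (¬x2 ∧ x4)) ∧ ¬x1)   (double negation)
⇔ (¬x4 ∧ (¬x2 ∨ x4) ∧ (¬¬x2 ∨ ¬x4) ∧ ¬¬x1) ∨ (¬¬(x4 ∨ (x2 ∧ ¬x4) ∨ (¬x2 ∧ x4)) ∧ ¬x1)   (De Morgan)
⇔ (¬x4 ∧ (¬x2 ∨ x4) ∧ (x2 ∨ ¬x4) ∧ ¬¬x1) ∨ (¬¬(x4 ∨ (x2 ∧ ¬x4) ∨ (¬x2 ∧ x4)) ∧ ¬x1)   (double negation)
⇔ (¬x4 ∧ (¬x2 ∨ x4) ∧ (x2 ∨ ¬x4) ∧ x1) ∨ (¬¬(x4 ∨ (x2 ∧ ¬x4) ∨ (¬x2 ∧ x4)) ∧ ¬x1)   (double negation)
⇔ (¬x4 ∧ (¬x2 ∨ x4) ∧ (x2 ∨ ¬x4) ∧ x1) ∨ ((x4 ∨ (x2 ∧ ¬x4) ∨ (¬x2 ∧ x4)) ∧ ¬x1)   (double negation)
⇔ (¬x4 ∧ ¬x2 ∧ x2 ∧ x1) ∨ (¬x4 ∧ ¬x2 ∧ ¬x4 ∧ x1) ∨ (¬x4 ∧ x4 ∧ x2 ∧ x1) ∨ (¬x4 ∧ x4 ∧ ¬x4 ∧ x1) ∨ (x4 ∧ ¬x1) ∨ (x2 ∧ ¬x4 ∧ ¬x1) ∨ (¬x2 ∧ x4 ∧ ¬x1)   (distribute ∧ over ∨)
⇔ (¬x4 ∧ ¬x2 ∧ x1) ∨ (x4 ∧ ¬x1) ∨ (x2 ∧ ¬x4 ∧ ¬x1)   (simplify)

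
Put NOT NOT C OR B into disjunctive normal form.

C OR B

NOT NOT C OR B
≡ C OR B   (double negation)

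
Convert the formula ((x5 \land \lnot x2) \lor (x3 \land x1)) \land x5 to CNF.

(\lnot x2 \lor x3) \land (\lnot x2 \lor x1) \land x5

((x5 \land \lnot x2) \lor (x3 \land x1)) \land x5
⇔ (x5 \lor x3) \land (x5 \lor x1) \land (\lnot x2 \lor x3) \land (\lnot x2 \lor x1) \land x5   — distribute \lor over \land
⇔ (\lnot x2 \lor x3) \land (\lnot x2 \lor x1) \land x5   — simplify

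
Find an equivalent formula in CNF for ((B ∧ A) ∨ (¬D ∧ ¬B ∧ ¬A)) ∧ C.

((B ∧ A) ∨ (¬D ∧ ¬B ∧ ¬A)) ∧ C
≡ (B ∨ ¬D) ∧ (B ∨ ¬B) ∧ (B ∨ ¬A) ∧ (A ∨ ¬D) ∧ (A ∨ ¬B) ∧ (A ∨ ¬A) ∧ C   (distribute ∨ over ∧)
≡ (B ∨ ¬D) ∧ (B ∨ ¬A) ∧ (A ∨ ¬D) ∧ (A ∨ ¬B) ∧ C   (simplify)

(B ∨ ¬D) ∧ (B ∨ ¬A) ∧ (A ∨ ¬D) ∧ (A ∨ ¬B) ∧ C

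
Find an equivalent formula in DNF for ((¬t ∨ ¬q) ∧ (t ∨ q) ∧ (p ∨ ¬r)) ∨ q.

(¬q ∧ t ∧ p) ∨ (¬q ∧ t ∧ ¬r) ∨ q

((¬t ∨ ¬q) ∧ (t ∨ q) ∧ (p ∨ ¬r)) ∨ q
≡ (¬t ∧ t ∧ p) ∨ (¬t ∧ t ∧ ¬r) ∨ (¬t ∧ q ∧ p) ∨ (¬t ∧ q ∧ ¬r) ∨ (¬q ∧ t ∧ p) ∨ (¬q ∧ t ∧ ¬r) ∨ (¬q ∧ q ∧ p) ∨ (¬q ∧ q ∧ ¬r) ∨ q
≡ (¬q ∧ t ∧ p) ∨ (¬q ∧ t ∧ ¬r) ∨ q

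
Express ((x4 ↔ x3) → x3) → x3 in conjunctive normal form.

¬x4 ∨ x3

((x4 ↔ x3) → x3) → x3
= ¬((x4 ↔ x3) → x3) ∨ x3
= ¬(¬(x4 ↔ x3) ∨ x3) ∨ x3
= ¬(¬((x4 → x3) ∧ (x3 → x4)) ∨ x3) ∨ x3
= ¬(¬((¬x4 ∨ x3) ∧ (x3 → x4)) ∨ x3) ∨ x3
= ¬(¬((¬x4 ∨ x3) ∧ (¬x3 ∨ x4)) ∨ x3) ∨ x3
= (¬¬((¬x4 ∨ x3) ∧ (¬x3 ∨ x4)) ∧ ¬x3) ∨ x3
= ((¬x4 ∨ x3) ∧ (¬x3 ∨ x4) ∧ ¬x3) ∨ x3
= (¬x4 ∨ x3 ∨ x3) ∧ (¬x3 ∨ x4 ∨ x3) ∧ (¬x3 ∨ x3)
= ¬x4 ∨ x3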